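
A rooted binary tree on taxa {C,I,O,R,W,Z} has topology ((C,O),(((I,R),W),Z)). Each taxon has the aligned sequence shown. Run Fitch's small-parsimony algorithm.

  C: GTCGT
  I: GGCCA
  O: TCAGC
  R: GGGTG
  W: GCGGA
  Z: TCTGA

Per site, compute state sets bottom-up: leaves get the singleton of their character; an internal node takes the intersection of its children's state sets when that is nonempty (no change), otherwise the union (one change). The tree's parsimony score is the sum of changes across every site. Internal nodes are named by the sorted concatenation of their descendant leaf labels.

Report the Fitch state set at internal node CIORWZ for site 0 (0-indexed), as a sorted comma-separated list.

CO@0: {G} ∪ {T} = {G,T} (union, +1)
IR@0: {G} ∩ {G} = {G} (intersection, +0)
IRW@0: {G} ∩ {G} = {G} (intersection, +0)
IRWZ@0: {G} ∪ {T} = {G,T} (union, +1)
CIORWZ@0: {G,T} ∩ {G,T} = {G,T} (intersection, +0)
CO@1: {T} ∪ {C} = {C,T} (union, +1)
IR@1: {G} ∩ {G} = {G} (intersection, +0)
IRW@1: {G} ∪ {C} = {C,G} (union, +1)
IRWZ@1: {C,G} ∩ {C} = {C} (intersection, +0)
CIORWZ@1: {C,T} ∩ {C} = {C} (intersection, +0)
CO@2: {C} ∪ {A} = {A,C} (union, +1)
IR@2: {C} ∪ {G} = {C,G} (union, +1)
IRW@2: {C,G} ∩ {G} = {G} (intersection, +0)
IRWZ@2: {G} ∪ {T} = {G,T} (union, +1)
CIORWZ@2: {A,C} ∪ {G,T} = {A,C,G,T} (union, +1)
CO@3: {G} ∩ {G} = {G} (intersection, +0)
IR@3: {C} ∪ {T} = {C,T} (union, +1)
IRW@3: {C,T} ∪ {G} = {C,G,T} (union, +1)
IRWZ@3: {C,G,T} ∩ {G} = {G} (intersection, +0)
CIORWZ@3: {G} ∩ {G} = {G} (intersection, +0)
CO@4: {T} ∪ {C} = {C,T} (union, +1)
IR@4: {A} ∪ {G} = {A,G} (union, +1)
IRW@4: {A,G} ∩ {A} = {A} (intersection, +0)
IRWZ@4: {A} ∩ {A} = {A} (intersection, +0)
CIORWZ@4: {C,T} ∪ {A} = {A,C,T} (union, +1)
per-site changes: [2, 2, 4, 2, 3]; total = 13

G,T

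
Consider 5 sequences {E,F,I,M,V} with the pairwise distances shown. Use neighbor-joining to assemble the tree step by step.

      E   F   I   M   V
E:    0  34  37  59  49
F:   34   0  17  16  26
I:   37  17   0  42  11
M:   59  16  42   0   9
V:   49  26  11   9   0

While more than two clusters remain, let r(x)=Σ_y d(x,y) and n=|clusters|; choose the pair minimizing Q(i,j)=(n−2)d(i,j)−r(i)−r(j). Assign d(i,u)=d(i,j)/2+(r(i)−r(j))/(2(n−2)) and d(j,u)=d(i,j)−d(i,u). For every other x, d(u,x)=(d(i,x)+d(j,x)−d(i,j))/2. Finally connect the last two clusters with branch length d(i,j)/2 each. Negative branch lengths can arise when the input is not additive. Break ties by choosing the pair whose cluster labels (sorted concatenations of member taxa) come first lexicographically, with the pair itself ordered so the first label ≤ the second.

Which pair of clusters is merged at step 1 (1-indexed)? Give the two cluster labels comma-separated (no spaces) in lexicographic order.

M,V

1. join M+V (d=9, Q=-194) ⇒ MV; edges |M|=29/3, |V|=-2/3
  updated: d(E,MV)=99/2, d(F,MV)=33/2, d(I,MV)=22
2. join E+I (d=37, Q=-245/2) ⇒ EI; edges |E|=237/8, |I|=59/8
  updated: d(EI,F)=7, d(EI,MV)=69/4
3. join EI+F (d=7, Q=-163/4) ⇒ EFI; edges |EI|=31/8, |F|=25/8
  updated: d(EFI,MV)=107/8
4. join EFI+MV (d=107/8) ⇒ EFIMV; edges |EFI|=107/16, |MV|=107/16
final tree: (((E:237/8,I:59/8):31/8,F:25/8):107/16,(M:29/3,V:-2/3):107/16)
total length: 531/8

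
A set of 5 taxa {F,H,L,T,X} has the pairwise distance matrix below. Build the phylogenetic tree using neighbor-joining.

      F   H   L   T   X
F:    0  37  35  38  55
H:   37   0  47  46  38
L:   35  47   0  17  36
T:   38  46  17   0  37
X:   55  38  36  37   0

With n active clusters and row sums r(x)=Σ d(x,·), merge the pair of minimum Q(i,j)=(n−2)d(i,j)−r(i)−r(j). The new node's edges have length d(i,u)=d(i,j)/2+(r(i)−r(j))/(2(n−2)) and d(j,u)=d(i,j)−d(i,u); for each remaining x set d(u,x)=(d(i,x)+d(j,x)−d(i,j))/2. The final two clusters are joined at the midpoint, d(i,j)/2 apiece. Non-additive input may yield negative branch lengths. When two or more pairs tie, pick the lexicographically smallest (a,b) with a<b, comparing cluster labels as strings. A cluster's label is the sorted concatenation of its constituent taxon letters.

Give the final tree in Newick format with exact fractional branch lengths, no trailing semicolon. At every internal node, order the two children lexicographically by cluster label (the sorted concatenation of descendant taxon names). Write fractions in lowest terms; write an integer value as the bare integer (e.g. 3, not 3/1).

step 1: merge (F,H) at d=37, Q=-222; branch lengths F→18, H→19; new cluster FH
  updated: d(FH,L)=45/2, d(FH,T)=47/2, d(FH,X)=28
step 2: merge (FH,X) at d=28, Q=-119; branch lengths FH→29/4, X→83/4; new cluster FHX
  updated: d(FHX,L)=61/4, d(FHX,T)=65/4
step 3: merge (FHX,L) at d=61/4, Q=-97/2; branch lengths FHX→29/4, L→8; new cluster FHLX
  updated: d(FHLX,T)=9
step 4: merge (FHLX,T) at d=9; branch lengths FHLX→9/2, T→9/2; new cluster FHLTX
final tree: ((((F:18,H:19):29/4,X:83/4):29/4,L:8):9/2,T:9/2)
total length: 357/4

((((F:18,H:19):29/4,X:83/4):29/4,L:8):9/2,T:9/2)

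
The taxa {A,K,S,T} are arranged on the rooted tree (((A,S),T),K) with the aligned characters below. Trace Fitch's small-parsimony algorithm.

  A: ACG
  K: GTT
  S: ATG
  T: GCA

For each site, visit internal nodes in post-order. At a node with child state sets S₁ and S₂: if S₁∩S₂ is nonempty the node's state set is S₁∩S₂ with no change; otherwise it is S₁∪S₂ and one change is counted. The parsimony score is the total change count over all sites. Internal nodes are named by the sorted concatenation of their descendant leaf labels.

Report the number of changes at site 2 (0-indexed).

2

[col 0] AS: children A:{A}, S:{A} ∩→ {A}; cost 0
[col 0] AST: children AS:{A}, T:{G} ∪→ {A,G}; cost 1
[col 0] AKST: children AST:{A,G}, K:{G} ∩→ {G}; cost 0
[col 1] AS: children A:{C}, S:{T} ∪→ {C,T}; cost 1
[col 1] AST: children AS:{C,T}, T:{C} ∩→ {C}; cost 0
[col 1] AKST: children AST:{C}, K:{T} ∪→ {C,T}; cost 1
[col 2] AS: children A:{G}, S:{G} ∩→ {G}; cost 0
[col 2] AST: children AS:{G}, T:{A} ∪→ {A,G}; cost 1
[col 2] AKST: children AST:{A,G}, K:{T} ∪→ {A,G,T}; cost 1
per-site changes: [1, 2, 2]; total = 5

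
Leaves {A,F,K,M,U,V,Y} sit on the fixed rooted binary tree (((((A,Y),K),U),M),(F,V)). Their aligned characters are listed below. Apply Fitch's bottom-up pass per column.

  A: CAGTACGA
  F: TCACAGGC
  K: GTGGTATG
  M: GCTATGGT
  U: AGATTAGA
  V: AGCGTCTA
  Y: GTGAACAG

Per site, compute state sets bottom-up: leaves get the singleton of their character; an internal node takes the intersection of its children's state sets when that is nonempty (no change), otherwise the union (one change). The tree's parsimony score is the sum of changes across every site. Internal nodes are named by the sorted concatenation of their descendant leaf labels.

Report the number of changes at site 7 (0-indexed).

AY@0: {C} ∪ {G} = {C,G} (union, +1)
AKY@0: {C,G} ∩ {G} = {G} (intersection, +0)
AKUY@0: {G} ∪ {A} = {A,G} (union, +1)
AKMUY@0: {A,G} ∩ {G} = {G} (intersection, +0)
FV@0: {T} ∪ {A} = {A,T} (union, +1)
AFKMUVY@0: {G} ∪ {A,T} = {A,G,T} (union, +1)
AY@1: {A} ∪ {T} = {A,T} (union, +1)
AKY@1: {A,T} ∩ {T} = {T} (intersection, +0)
AKUY@1: {T} ∪ {G} = {G,T} (union, +1)
AKMUY@1: {G,T} ∪ {C} = {C,G,T} (union, +1)
FV@1: {C} ∪ {G} = {C,G} (union, +1)
AFKMUVY@1: {C,G,T} ∩ {C,G} = {C,G} (intersection, +0)
AY@2: {G} ∩ {G} = {G} (intersection, +0)
AKY@2: {G} ∩ {G} = {G} (intersection, +0)
AKUY@2: {G} ∪ {A} = {A,G} (union, +1)
AKMUY@2: {A,G} ∪ {T} = {A,G,T} (union, +1)
FV@2: {A} ∪ {C} = {A,C} (union, +1)
AFKMUVY@2: {A,G,T} ∩ {A,C} = {A} (intersection, +0)
AY@3: {T} ∪ {A} = {A,T} (union, +1)
AKY@3: {A,T} ∪ {G} = {A,G,T} (union, +1)
AKUY@3: {A,G,T} ∩ {T} = {T} (intersection, +0)
AKMUY@3: {T} ∪ {A} = {A,T} (union, +1)
FV@3: {C} ∪ {G} = {C,G} (union, +1)
AFKMUVY@3: {A,T} ∪ {C,G} = {A,C,G,T} (union, +1)
AY@4: {A} ∩ {A} = {A} (intersection, +0)
AKY@4: {A} ∪ {T} = {A,T} (union, +1)
AKUY@4: {A,T} ∩ {T} = {T} (intersection, +0)
AKMUY@4: {T} ∩ {T} = {T} (intersection, +0)
FV@4: {A} ∪ {T} = {A,T} (union, +1)
AFKMUVY@4: {T} ∩ {A,T} = {T} (intersection, +0)
AY@5: {C} ∩ {C} = {C} (intersection, +0)
AKY@5: {C} ∪ {A} = {A,C} (union, +1)
AKUY@5: {A,C} ∩ {A} = {A} (intersection, +0)
AKMUY@5: {A} ∪ {G} = {A,G} (union, +1)
FV@5: {G} ∪ {C} = {C,G} (union, +1)
AFKMUVY@5: {A,G} ∩ {C,G} = {G} (intersection, +0)
AY@6: {G} ∪ {A} = {A,G} (union, +1)
AKY@6: {A,G} ∪ {T} = {A,G,T} (union, +1)
AKUY@6: {A,G,T} ∩ {G} = {G} (intersection, +0)
AKMUY@6: {G} ∩ {G} = {G} (intersection, +0)
FV@6: {G} ∪ {T} = {G,T} (union, +1)
AFKMUVY@6: {G} ∩ {G,T} = {G} (intersection, +0)
AY@7: {A} ∪ {G} = {A,G} (union, +1)
AKY@7: {A,G} ∩ {G} = {G} (intersection, +0)
AKUY@7: {G} ∪ {A} = {A,G} (union, +1)
AKMUY@7: {A,G} ∪ {T} = {A,G,T} (union, +1)
FV@7: {C} ∪ {A} = {A,C} (union, +1)
AFKMUVY@7: {A,G,T} ∩ {A,C} = {A} (intersection, +0)
per-site changes: [4, 4, 3, 5, 2, 3, 3, 4]; total = 28

4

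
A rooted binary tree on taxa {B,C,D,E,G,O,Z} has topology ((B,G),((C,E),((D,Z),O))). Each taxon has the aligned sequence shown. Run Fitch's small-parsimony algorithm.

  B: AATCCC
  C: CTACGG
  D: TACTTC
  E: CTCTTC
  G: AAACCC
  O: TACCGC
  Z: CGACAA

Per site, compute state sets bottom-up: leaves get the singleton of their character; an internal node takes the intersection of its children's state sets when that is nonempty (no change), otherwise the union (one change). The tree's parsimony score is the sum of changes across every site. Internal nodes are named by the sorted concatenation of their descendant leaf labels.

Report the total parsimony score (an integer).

17

BG@0: {A} ∩ {A} = {A} (intersection, +0)
CE@0: {C} ∩ {C} = {C} (intersection, +0)
DZ@0: {T} ∪ {C} = {C,T} (union, +1)
DOZ@0: {C,T} ∩ {T} = {T} (intersection, +0)
CDEOZ@0: {C} ∪ {T} = {C,T} (union, +1)
BCDEGOZ@0: {A} ∪ {C,T} = {A,C,T} (union, +1)
BG@1: {A} ∩ {A} = {A} (intersection, +0)
CE@1: {T} ∩ {T} = {T} (intersection, +0)
DZ@1: {A} ∪ {G} = {A,G} (union, +1)
DOZ@1: {A,G} ∩ {A} = {A} (intersection, +0)
CDEOZ@1: {T} ∪ {A} = {A,T} (union, +1)
BCDEGOZ@1: {A} ∩ {A,T} = {A} (intersection, +0)
BG@2: {T} ∪ {A} = {A,T} (union, +1)
CE@2: {A} ∪ {C} = {A,C} (union, +1)
DZ@2: {C} ∪ {A} = {A,C} (union, +1)
DOZ@2: {A,C} ∩ {C} = {C} (intersection, +0)
CDEOZ@2: {A,C} ∩ {C} = {C} (intersection, +0)
BCDEGOZ@2: {A,T} ∪ {C} = {A,C,T} (union, +1)
BG@3: {C} ∩ {C} = {C} (intersection, +0)
CE@3: {C} ∪ {T} = {C,T} (union, +1)
DZ@3: {T} ∪ {C} = {C,T} (union, +1)
DOZ@3: {C,T} ∩ {C} = {C} (intersection, +0)
CDEOZ@3: {C,T} ∩ {C} = {C} (intersection, +0)
BCDEGOZ@3: {C} ∩ {C} = {C} (intersection, +0)
BG@4: {C} ∩ {C} = {C} (intersection, +0)
CE@4: {G} ∪ {T} = {G,T} (union, +1)
DZ@4: {T} ∪ {A} = {A,T} (union, +1)
DOZ@4: {A,T} ∪ {G} = {A,G,T} (union, +1)
CDEOZ@4: {G,T} ∩ {A,G,T} = {G,T} (intersection, +0)
BCDEGOZ@4: {C} ∪ {G,T} = {C,G,T} (union, +1)
BG@5: {C} ∩ {C} = {C} (intersection, +0)
CE@5: {G} ∪ {C} = {C,G} (union, +1)
DZ@5: {C} ∪ {A} = {A,C} (union, +1)
DOZ@5: {A,C} ∩ {C} = {C} (intersection, +0)
CDEOZ@5: {C,G} ∩ {C} = {C} (intersection, +0)
BCDEGOZ@5: {C} ∩ {C} = {C} (intersection, +0)
per-site changes: [3, 2, 4, 2, 4, 2]; total = 17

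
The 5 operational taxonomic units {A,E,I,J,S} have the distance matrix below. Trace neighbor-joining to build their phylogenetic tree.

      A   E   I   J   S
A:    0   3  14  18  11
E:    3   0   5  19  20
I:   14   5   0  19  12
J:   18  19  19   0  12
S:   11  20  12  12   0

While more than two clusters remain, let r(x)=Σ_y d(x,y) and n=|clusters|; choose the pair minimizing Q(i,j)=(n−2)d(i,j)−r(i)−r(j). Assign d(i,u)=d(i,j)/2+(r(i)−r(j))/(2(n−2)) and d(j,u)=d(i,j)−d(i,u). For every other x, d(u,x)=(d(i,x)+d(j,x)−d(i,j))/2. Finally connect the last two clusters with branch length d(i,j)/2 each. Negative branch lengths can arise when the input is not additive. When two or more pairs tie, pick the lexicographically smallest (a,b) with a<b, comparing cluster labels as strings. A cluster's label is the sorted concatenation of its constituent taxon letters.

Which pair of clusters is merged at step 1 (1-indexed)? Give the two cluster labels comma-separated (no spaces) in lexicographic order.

J,S

iteration 1: select J,S (d=12, Q=-87); attach at lengths (49/6, 23/6); label the merged cluster JS
  updated: d(A,JS)=17/2, d(E,JS)=27/2, d(I,JS)=19/2
iteration 2: select A,E (d=3, Q=-41); attach at lengths (5/2, 1/2); label the merged cluster AE
  updated: d(AE,I)=8, d(AE,JS)=19/2
iteration 3: select AE,I (d=8, Q=-27); attach at lengths (4, 4); label the merged cluster AEI
  updated: d(AEI,JS)=11/2
iteration 4: select AEI,JS (d=11/2); attach at lengths (11/4, 11/4); label the merged cluster AEIJS
final tree: (((A:5/2,E:1/2):4,I:4):11/4,(J:49/6,S:23/6):11/4)
total length: 57/2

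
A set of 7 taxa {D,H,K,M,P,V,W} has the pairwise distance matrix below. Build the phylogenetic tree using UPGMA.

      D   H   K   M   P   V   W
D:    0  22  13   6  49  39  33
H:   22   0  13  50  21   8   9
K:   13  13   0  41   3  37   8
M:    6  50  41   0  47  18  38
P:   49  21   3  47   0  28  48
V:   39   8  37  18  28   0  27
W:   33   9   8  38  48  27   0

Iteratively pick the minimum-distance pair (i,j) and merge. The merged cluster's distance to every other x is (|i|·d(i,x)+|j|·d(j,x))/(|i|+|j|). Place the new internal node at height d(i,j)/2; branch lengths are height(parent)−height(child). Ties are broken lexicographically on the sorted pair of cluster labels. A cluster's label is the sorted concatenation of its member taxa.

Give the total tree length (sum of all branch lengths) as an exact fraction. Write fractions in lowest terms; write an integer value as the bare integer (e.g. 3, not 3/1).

785/12

1. join K+P (d=3) ⇒ KP; edges |K|=3/2, |P|=3/2
  updated: d(D,KP)=31, d(H,KP)=17, d(KP,M)=44, d(KP,V)=65/2, d(KP,W)=28
2. join D+M (d=6) ⇒ DM; edges |D|=3, |M|=3
  updated: d(DM,H)=36, d(DM,KP)=75/2, d(DM,V)=57/2, d(DM,W)=71/2
3. join H+V (d=8) ⇒ HV; edges |H|=4, |V|=4
  updated: d(DM,HV)=129/4, d(HV,KP)=99/4, d(HV,W)=18
4. join HV+W (d=18) ⇒ HVW; edges |HV|=5, |W|=9
  updated: d(DM,HVW)=100/3, d(HVW,KP)=155/6
5. join HVW+KP (d=155/6) ⇒ HKPVW; edges |HVW|=47/12, |KP|=137/12
  updated: d(DM,HKPVW)=35
6. join DM+HKPVW (d=35) ⇒ DHKMPVW; edges |DM|=29/2, |HKPVW|=55/12
final tree: ((D:3,M:3):29/2,(((H:4,V:4):5,W:9):47/12,(K:3/2,P:3/2):137/12):55/12)
total length: 785/12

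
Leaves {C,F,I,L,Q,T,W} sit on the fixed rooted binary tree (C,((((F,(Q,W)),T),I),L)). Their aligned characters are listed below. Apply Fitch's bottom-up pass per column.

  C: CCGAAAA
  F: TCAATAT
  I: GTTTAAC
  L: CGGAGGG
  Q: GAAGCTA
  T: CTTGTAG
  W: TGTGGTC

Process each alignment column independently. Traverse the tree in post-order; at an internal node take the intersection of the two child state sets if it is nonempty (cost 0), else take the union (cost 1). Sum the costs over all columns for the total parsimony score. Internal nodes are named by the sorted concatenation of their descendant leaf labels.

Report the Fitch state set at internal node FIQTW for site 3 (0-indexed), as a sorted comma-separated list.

G,T

site 0, node QW: Q={G} ∪ W={T} → {G,T} (+1)
site 0, node FQW: F={T} ∩ QW={G,T} → {T} (+0)
site 0, node FQTW: FQW={T} ∪ T={C} → {C,T} (+1)
site 0, node FIQTW: FQTW={C,T} ∪ I={G} → {C,G,T} (+1)
site 0, node FILQTW: FIQTW={C,G,T} ∩ L={C} → {C} (+0)
site 0, node CFILQTW: C={C} ∩ FILQTW={C} → {C} (+0)
site 1, node QW: Q={A} ∪ W={G} → {A,G} (+1)
site 1, node FQW: F={C} ∪ QW={A,G} → {A,C,G} (+1)
site 1, node FQTW: FQW={A,C,G} ∪ T={T} → {A,C,G,T} (+1)
site 1, node FIQTW: FQTW={A,C,G,T} ∩ I={T} → {T} (+0)
site 1, node FILQTW: FIQTW={T} ∪ L={G} → {G,T} (+1)
site 1, node CFILQTW: C={C} ∪ FILQTW={G,T} → {C,G,T} (+1)
site 2, node QW: Q={A} ∪ W={T} → {A,T} (+1)
site 2, node FQW: F={A} ∩ QW={A,T} → {A} (+0)
site 2, node FQTW: FQW={A} ∪ T={T} → {A,T} (+1)
site 2, node FIQTW: FQTW={A,T} ∩ I={T} → {T} (+0)
site 2, node FILQTW: FIQTW={T} ∪ L={G} → {G,T} (+1)
site 2, node CFILQTW: C={G} ∩ FILQTW={G,T} → {G} (+0)
site 3, node QW: Q={G} ∩ W={G} → {G} (+0)
site 3, node FQW: F={A} ∪ QW={G} → {A,G} (+1)
site 3, node FQTW: FQW={A,G} ∩ T={G} → {G} (+0)
site 3, node FIQTW: FQTW={G} ∪ I={T} → {G,T} (+1)
site 3, node FILQTW: FIQTW={G,T} ∪ L={A} → {A,G,T} (+1)
site 3, node CFILQTW: C={A} ∩ FILQTW={A,G,T} → {A} (+0)
site 4, node QW: Q={C} ∪ W={G} → {C,G} (+1)
site 4, node FQW: F={T} ∪ QW={C,G} → {C,G,T} (+1)
site 4, node FQTW: FQW={C,G,T} ∩ T={T} → {T} (+0)
site 4, node FIQTW: FQTW={T} ∪ I={A} → {A,T} (+1)
site 4, node FILQTW: FIQTW={A,T} ∪ L={G} → {A,G,T} (+1)
site 4, node CFILQTW: C={A} ∩ FILQTW={A,G,T} → {A} (+0)
site 5, node QW: Q={T} ∩ W={T} → {T} (+0)
site 5, node FQW: F={A} ∪ QW={T} → {A,T} (+1)
site 5, node FQTW: FQW={A,T} ∩ T={A} → {A} (+0)
site 5, node FIQTW: FQTW={A} ∩ I={A} → {A} (+0)
site 5, node FILQTW: FIQTW={A} ∪ L={G} → {A,G} (+1)
site 5, node CFILQTW: C={A} ∩ FILQTW={A,G} → {A} (+0)
site 6, node QW: Q={A} ∪ W={C} → {A,C} (+1)
site 6, node FQW: F={T} ∪ QW={A,C} → {A,C,T} (+1)
site 6, node FQTW: FQW={A,C,T} ∪ T={G} → {A,C,G,T} (+1)
site 6, node FIQTW: FQTW={A,C,G,T} ∩ I={C} → {C} (+0)
site 6, node FILQTW: FIQTW={C} ∪ L={G} → {C,G} (+1)
site 6, node CFILQTW: C={A} ∪ FILQTW={C,G} → {A,C,G} (+1)
per-site changes: [3, 5, 3, 3, 4, 2, 5]; total = 25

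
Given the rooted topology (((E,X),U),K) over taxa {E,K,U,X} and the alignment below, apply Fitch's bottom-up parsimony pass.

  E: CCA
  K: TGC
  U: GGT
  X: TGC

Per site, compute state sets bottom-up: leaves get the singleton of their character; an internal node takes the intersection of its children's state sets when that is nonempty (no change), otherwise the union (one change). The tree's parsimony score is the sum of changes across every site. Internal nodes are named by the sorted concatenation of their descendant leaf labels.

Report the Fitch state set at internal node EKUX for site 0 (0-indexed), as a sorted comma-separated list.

T

site 0, node EX: E={C} ∪ X={T} → {C,T} (+1)
site 0, node EUX: EX={C,T} ∪ U={G} → {C,G,T} (+1)
site 0, node EKUX: EUX={C,G,T} ∩ K={T} → {T} (+0)
site 1, node EX: E={C} ∪ X={G} → {C,G} (+1)
site 1, node EUX: EX={C,G} ∩ U={G} → {G} (+0)
site 1, node EKUX: EUX={G} ∩ K={G} → {G} (+0)
site 2, node EX: E={A} ∪ X={C} → {A,C} (+1)
site 2, node EUX: EX={A,C} ∪ U={T} → {A,C,T} (+1)
site 2, node EKUX: EUX={A,C,T} ∩ K={C} → {C} (+0)
per-site changes: [2, 1, 2]; total = 5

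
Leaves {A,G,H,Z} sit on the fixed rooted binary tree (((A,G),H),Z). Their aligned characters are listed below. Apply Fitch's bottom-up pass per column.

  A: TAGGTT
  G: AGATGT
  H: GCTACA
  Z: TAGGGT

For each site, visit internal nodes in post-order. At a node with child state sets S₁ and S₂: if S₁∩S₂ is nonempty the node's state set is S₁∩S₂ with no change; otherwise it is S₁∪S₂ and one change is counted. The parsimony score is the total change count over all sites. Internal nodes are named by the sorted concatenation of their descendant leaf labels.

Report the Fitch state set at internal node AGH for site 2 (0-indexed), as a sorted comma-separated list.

A,G,T

site 0, node AG: A={T} ∪ G={A} → {A,T} (+1)
site 0, node AGH: AG={A,T} ∪ H={G} → {A,G,T} (+1)
site 0, node AGHZ: AGH={A,G,T} ∩ Z={T} → {T} (+0)
site 1, node AG: A={A} ∪ G={G} → {A,G} (+1)
site 1, node AGH: AG={A,G} ∪ H={C} → {A,C,G} (+1)
site 1, node AGHZ: AGH={A,C,G} ∩ Z={A} → {A} (+0)
site 2, node AG: A={G} ∪ G={A} → {A,G} (+1)
site 2, node AGH: AG={A,G} ∪ H={T} → {A,G,T} (+1)
site 2, node AGHZ: AGH={A,G,T} ∩ Z={G} → {G} (+0)
site 3, node AG: A={G} ∪ G={T} → {G,T} (+1)
site 3, node AGH: AG={G,T} ∪ H={A} → {A,G,T} (+1)
site 3, node AGHZ: AGH={A,G,T} ∩ Z={G} → {G} (+0)
site 4, node AG: A={T} ∪ G={G} → {G,T} (+1)
site 4, node AGH: AG={G,T} ∪ H={C} → {C,G,T} (+1)
site 4, node AGHZ: AGH={C,G,T} ∩ Z={G} → {G} (+0)
site 5, node AG: A={T} ∩ G={T} → {T} (+0)
site 5, node AGH: AG={T} ∪ H={A} → {A,T} (+1)
site 5, node AGHZ: AGH={A,T} ∩ Z={T} → {T} (+0)
per-site changes: [2, 2, 2, 2, 2, 1]; total = 11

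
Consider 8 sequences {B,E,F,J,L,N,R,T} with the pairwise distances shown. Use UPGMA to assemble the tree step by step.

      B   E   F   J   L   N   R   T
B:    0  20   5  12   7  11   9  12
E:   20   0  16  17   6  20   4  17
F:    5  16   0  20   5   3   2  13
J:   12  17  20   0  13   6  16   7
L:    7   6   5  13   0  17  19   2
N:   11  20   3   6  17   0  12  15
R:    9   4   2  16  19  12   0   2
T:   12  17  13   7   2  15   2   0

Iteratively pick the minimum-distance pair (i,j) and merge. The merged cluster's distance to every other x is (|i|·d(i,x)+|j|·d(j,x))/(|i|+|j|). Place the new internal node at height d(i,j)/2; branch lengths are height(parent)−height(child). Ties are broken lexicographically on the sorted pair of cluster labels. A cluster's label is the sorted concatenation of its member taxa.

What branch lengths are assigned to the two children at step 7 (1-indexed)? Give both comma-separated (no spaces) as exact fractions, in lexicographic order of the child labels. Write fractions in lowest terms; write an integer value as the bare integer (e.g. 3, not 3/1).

59/120,91/24

1. join F+R (d=2) ⇒ FR; edges |F|=1, |R|=1
  updated: d(B,FR)=7, d(E,FR)=10, d(FR,J)=18, d(FR,L)=12, d(FR,N)=15/2, d(FR,T)=15/2
2. join L+T (d=2) ⇒ LT; edges |L|=1, |T|=1
  updated: d(B,LT)=19/2, d(E,LT)=23/2, d(FR,LT)=39/4, d(J,LT)=10, d(LT,N)=16
3. join J+N (d=6) ⇒ JN; edges |J|=3, |N|=3
  updated: d(B,JN)=23/2, d(E,JN)=37/2, d(FR,JN)=51/4, d(JN,LT)=13
4. join B+FR (d=7) ⇒ BFR; edges |B|=7/2, |FR|=5/2
  updated: d(BFR,E)=40/3, d(BFR,JN)=37/3, d(BFR,LT)=29/3
5. join BFR+LT (d=29/3) ⇒ BFLRT; edges |BFR|=4/3, |LT|=23/6
  updated: d(BFLRT,E)=63/5, d(BFLRT,JN)=63/5
6. join BFLRT+E (d=63/5) ⇒ BEFLRT; edges |BFLRT|=22/15, |E|=63/10
  updated: d(BEFLRT,JN)=163/12
7. join BEFLRT+JN (d=163/12) ⇒ BEFJLNRT; edges |BEFLRT|=59/120, |JN|=91/24
final tree: ((((B:7/2,(F:1,R:1):5/2):4/3,(L:1,T:1):23/6):22/15,E:63/10):59/120,(J:3,N:3):91/24)
total length: 1993/60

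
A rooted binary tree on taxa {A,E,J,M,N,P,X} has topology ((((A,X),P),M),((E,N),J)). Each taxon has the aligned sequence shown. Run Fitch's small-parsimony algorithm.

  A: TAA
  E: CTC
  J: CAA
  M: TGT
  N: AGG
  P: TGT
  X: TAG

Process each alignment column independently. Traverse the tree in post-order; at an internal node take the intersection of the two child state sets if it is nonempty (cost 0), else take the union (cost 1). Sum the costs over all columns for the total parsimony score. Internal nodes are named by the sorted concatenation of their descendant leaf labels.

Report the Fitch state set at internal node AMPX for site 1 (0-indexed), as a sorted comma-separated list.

AX@0: {T} ∩ {T} = {T} (intersection, +0)
APX@0: {T} ∩ {T} = {T} (intersection, +0)
AMPX@0: {T} ∩ {T} = {T} (intersection, +0)
EN@0: {C} ∪ {A} = {A,C} (union, +1)
EJN@0: {A,C} ∩ {C} = {C} (intersection, +0)
AEJMNPX@0: {T} ∪ {C} = {C,T} (union, +1)
AX@1: {A} ∩ {A} = {A} (intersection, +0)
APX@1: {A} ∪ {G} = {A,G} (union, +1)
AMPX@1: {A,G} ∩ {G} = {G} (intersection, +0)
EN@1: {T} ∪ {G} = {G,T} (union, +1)
EJN@1: {G,T} ∪ {A} = {A,G,T} (union, +1)
AEJMNPX@1: {G} ∩ {A,G,T} = {G} (intersection, +0)
AX@2: {A} ∪ {G} = {A,G} (union, +1)
APX@2: {A,G} ∪ {T} = {A,G,T} (union, +1)
AMPX@2: {A,G,T} ∩ {T} = {T} (intersection, +0)
EN@2: {C} ∪ {G} = {C,G} (union, +1)
EJN@2: {C,G} ∪ {A} = {A,C,G} (union, +1)
AEJMNPX@2: {T} ∪ {A,C,G} = {A,C,G,T} (union, +1)
per-site changes: [2, 3, 5]; total = 10

G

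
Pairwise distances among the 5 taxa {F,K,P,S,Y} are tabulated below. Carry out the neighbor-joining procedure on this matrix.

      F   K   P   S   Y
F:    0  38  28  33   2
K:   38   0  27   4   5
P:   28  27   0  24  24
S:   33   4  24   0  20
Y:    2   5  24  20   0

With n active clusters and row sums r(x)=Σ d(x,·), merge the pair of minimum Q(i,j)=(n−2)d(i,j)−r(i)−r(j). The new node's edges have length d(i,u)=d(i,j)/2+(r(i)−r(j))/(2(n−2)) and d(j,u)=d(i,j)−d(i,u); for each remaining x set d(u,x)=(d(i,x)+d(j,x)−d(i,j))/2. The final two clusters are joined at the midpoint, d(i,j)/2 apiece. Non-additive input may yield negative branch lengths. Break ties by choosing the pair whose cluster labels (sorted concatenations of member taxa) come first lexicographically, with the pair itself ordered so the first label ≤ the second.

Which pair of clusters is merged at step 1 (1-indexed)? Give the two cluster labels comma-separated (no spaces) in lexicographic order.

F,Y

step 1: merge (F,Y) at d=2, Q=-146; branch lengths F→28/3, Y→-22/3; new cluster FY
  updated: d(FY,K)=41/2, d(FY,P)=25, d(FY,S)=51/2
step 2: merge (FY,P) at d=25, Q=-97; branch lengths FY→45/4, P→55/4; new cluster FPY
  updated: d(FPY,K)=45/4, d(FPY,S)=49/4
step 3: merge (FPY,K) at d=45/4, Q=-55/2; branch lengths FPY→39/4, K→3/2; new cluster FKPY
  updated: d(FKPY,S)=5/2
step 4: merge (FKPY,S) at d=5/2; branch lengths FKPY→5/4, S→5/4; new cluster FKPSY
final tree: ((((F:28/3,Y:-22/3):45/4,P:55/4):39/4,K:3/2):5/4,S:5/4)
total length: 163/4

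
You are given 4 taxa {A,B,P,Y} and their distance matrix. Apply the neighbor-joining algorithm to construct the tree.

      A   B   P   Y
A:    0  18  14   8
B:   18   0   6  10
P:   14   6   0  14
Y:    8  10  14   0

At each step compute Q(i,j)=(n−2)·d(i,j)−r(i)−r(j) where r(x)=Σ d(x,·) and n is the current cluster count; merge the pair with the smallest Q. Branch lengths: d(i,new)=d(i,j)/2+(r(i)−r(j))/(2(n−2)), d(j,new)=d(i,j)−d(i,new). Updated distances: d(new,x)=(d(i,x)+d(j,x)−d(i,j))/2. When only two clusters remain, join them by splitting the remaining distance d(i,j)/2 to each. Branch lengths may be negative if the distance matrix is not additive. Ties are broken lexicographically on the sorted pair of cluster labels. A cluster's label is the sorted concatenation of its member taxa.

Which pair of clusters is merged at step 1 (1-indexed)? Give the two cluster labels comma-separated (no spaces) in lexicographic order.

A,Y

1. join A+Y (d=8, Q=-56) ⇒ AY; edges |A|=6, |Y|=2
  updated: d(AY,B)=10, d(AY,P)=10
2. join AY+B (d=10, Q=-26) ⇒ ABY; edges |AY|=7, |B|=3
  updated: d(ABY,P)=3
3. join ABY+P (d=3) ⇒ ABPY; edges |ABY|=3/2, |P|=3/2
final tree: (((A:6,Y:2):7,B:3):3/2,P:3/2)
total length: 21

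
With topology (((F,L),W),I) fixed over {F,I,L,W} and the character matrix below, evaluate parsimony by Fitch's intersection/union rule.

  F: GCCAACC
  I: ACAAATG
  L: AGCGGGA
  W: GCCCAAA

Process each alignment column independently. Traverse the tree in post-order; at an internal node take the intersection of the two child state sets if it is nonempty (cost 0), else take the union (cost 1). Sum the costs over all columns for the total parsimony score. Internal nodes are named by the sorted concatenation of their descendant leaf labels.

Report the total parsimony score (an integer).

site 0, node FL: F={G} ∪ L={A} → {A,G} (+1)
site 0, node FLW: FL={A,G} ∩ W={G} → {G} (+0)
site 0, node FILW: FLW={G} ∪ I={A} → {A,G} (+1)
site 1, node FL: F={C} ∪ L={G} → {C,G} (+1)
site 1, node FLW: FL={C,G} ∩ W={C} → {C} (+0)
site 1, node FILW: FLW={C} ∩ I={C} → {C} (+0)
site 2, node FL: F={C} ∩ L={C} → {C} (+0)
site 2, node FLW: FL={C} ∩ W={C} → {C} (+0)
site 2, node FILW: FLW={C} ∪ I={A} → {A,C} (+1)
site 3, node FL: F={A} ∪ L={G} → {A,G} (+1)
site 3, node FLW: FL={A,G} ∪ W={C} → {A,C,G} (+1)
site 3, node FILW: FLW={A,C,G} ∩ I={A} → {A} (+0)
site 4, node FL: F={A} ∪ L={G} → {A,G} (+1)
site 4, node FLW: FL={A,G} ∩ W={A} → {A} (+0)
site 4, node FILW: FLW={A} ∩ I={A} → {A} (+0)
site 5, node FL: F={C} ∪ L={G} → {C,G} (+1)
site 5, node FLW: FL={C,G} ∪ W={A} → {A,C,G} (+1)
site 5, node FILW: FLW={A,C,G} ∪ I={T} → {A,C,G,T} (+1)
site 6, node FL: F={C} ∪ L={A} → {A,C} (+1)
site 6, node FLW: FL={A,C} ∩ W={A} → {A} (+0)
site 6, node FILW: FLW={A} ∪ I={G} → {A,G} (+1)
per-site changes: [2, 1, 1, 2, 1, 3, 2]; total = 12

12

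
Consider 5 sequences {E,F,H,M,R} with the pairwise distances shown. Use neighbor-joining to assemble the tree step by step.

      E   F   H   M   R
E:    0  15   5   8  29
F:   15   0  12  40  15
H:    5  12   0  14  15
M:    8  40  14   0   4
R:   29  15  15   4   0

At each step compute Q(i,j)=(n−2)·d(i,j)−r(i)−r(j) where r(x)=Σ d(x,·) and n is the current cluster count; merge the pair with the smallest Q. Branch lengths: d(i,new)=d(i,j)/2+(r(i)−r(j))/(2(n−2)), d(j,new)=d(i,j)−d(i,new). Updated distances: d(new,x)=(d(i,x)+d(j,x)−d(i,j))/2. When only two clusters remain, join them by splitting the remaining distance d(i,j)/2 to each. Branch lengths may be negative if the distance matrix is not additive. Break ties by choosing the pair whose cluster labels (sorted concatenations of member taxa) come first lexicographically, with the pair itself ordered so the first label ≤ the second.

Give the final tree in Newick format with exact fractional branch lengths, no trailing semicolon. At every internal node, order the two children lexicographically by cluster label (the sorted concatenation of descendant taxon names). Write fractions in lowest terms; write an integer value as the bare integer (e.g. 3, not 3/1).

1. join M+R (d=4, Q=-117) ⇒ MR; edges |M|=5/2, |R|=3/2
  updated: d(E,MR)=33/2, d(F,MR)=51/2, d(H,MR)=25/2
2. join E+F (d=15, Q=-59) ⇒ EF; edges |E|=7/2, |F|=23/2
  updated: d(EF,H)=1, d(EF,MR)=27/2
3. join EF+H (d=1, Q=-27) ⇒ EFH; edges |EF|=1, |H|=0
  updated: d(EFH,MR)=25/2
4. join EFH+MR (d=25/2) ⇒ EFHMR; edges |EFH|=25/4, |MR|=25/4
final tree: (((E:7/2,F:23/2):1,H:0):25/4,(M:5/2,R:3/2):25/4)
total length: 65/2

(((E:7/2,F:23/2):1,H:0):25/4,(M:5/2,R:3/2):25/4)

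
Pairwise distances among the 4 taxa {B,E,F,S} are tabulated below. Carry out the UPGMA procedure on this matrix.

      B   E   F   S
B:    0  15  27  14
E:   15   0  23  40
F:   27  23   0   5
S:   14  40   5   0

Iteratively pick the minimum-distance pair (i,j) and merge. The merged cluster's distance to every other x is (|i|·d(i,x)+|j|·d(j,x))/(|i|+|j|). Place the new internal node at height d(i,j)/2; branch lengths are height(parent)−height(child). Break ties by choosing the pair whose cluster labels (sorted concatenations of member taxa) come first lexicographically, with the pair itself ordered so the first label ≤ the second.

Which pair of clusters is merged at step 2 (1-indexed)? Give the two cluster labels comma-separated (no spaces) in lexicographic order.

step 1: merge (F,S) at d=5; branch lengths F→5/2, S→5/2; new cluster FS
  updated: d(B,FS)=41/2, d(E,FS)=63/2
step 2: merge (B,E) at d=15; branch lengths B→15/2, E→15/2; new cluster BE
  updated: d(BE,FS)=26
step 3: merge (BE,FS) at d=26; branch lengths BE→11/2, FS→21/2; new cluster BEFS
final tree: ((B:15/2,E:15/2):11/2,(F:5/2,S:5/2):21/2)
total length: 36

B,E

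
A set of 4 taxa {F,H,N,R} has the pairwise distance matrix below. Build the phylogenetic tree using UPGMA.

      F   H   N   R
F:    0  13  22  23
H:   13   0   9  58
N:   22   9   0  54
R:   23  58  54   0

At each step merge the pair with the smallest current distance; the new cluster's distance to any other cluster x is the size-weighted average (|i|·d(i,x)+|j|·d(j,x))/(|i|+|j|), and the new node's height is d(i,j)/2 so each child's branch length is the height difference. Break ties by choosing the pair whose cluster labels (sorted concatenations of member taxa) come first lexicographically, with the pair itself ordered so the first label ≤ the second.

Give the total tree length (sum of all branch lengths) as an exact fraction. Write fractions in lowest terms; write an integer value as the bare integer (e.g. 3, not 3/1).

233/4

step 1: merge (H,N) at d=9; branch lengths H→9/2, N→9/2; new cluster HN
  updated: d(F,HN)=35/2, d(HN,R)=56
step 2: merge (F,HN) at d=35/2; branch lengths F→35/4, HN→17/4; new cluster FHN
  updated: d(FHN,R)=45
step 3: merge (FHN,R) at d=45; branch lengths FHN→55/4, R→45/2; new cluster FHNR
final tree: ((F:35/4,(H:9/2,N:9/2):17/4):55/4,R:45/2)
total length: 233/4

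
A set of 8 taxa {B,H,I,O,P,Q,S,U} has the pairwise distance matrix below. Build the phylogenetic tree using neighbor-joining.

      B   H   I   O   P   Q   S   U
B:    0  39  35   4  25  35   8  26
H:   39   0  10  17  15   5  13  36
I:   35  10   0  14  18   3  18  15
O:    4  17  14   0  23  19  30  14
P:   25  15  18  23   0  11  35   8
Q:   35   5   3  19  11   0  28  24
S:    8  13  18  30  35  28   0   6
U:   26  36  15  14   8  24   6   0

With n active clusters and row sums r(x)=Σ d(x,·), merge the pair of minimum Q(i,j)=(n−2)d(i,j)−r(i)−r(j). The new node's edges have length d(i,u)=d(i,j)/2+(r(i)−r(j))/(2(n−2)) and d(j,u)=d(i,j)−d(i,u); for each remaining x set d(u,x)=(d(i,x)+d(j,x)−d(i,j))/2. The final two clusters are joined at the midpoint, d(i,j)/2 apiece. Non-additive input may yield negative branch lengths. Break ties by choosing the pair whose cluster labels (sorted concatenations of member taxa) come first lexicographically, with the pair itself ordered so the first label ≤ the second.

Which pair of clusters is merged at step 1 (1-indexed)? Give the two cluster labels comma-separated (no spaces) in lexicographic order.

B,O

1. join B+O (d=4, Q=-269) ⇒ BO; edges |B|=25/4, |O|=-9/4
  updated: d(BO,H)=26, d(BO,I)=45/2, d(BO,P)=22, d(BO,Q)=25, d(BO,S)=17, d(BO,U)=18
2. join S+U (d=6, Q=-194) ⇒ SU; edges |S|=4, |U|=2
  updated: d(BO,SU)=29/2, d(H,SU)=43/2, d(I,SU)=27/2, d(P,SU)=37/2, d(Q,SU)=23
3. join BO+SU (d=29/2, Q=-143) ⇒ BOSU; edges |BO|=77/8, |SU|=39/8
  updated: d(BOSU,H)=33/2, d(BOSU,I)=43/4, d(BOSU,P)=13, d(BOSU,Q)=67/4
4. join BOSU+P (d=13, Q=-75) ⇒ BOPSU; edges |BOSU|=13/2, |P|=13/2
  updated: d(BOPSU,H)=37/4, d(BOPSU,I)=63/8, d(BOPSU,Q)=59/8
5. join BOPSU+H (d=37/4, Q=-121/4) ⇒ BHOPSU; edges |BOPSU|=75/16, |H|=73/16
  updated: d(BHOPSU,I)=69/16, d(BHOPSU,Q)=25/16
6. join BHOPSU+I (d=69/16, Q=-71/8) ⇒ BHIOPSU; edges |BHOPSU|=23/16, |I|=23/8
  updated: d(BHIOPSU,Q)=1/8
7. join BHIOPSU+Q (d=1/8) ⇒ BHIOPQSU; edges |BHIOPSU|=1/16, |Q|=1/16
final tree: ((((((B:25/4,O:-9/4):77/8,(S:4,U:2):39/8):13/2,P:13/2):75/16,H:73/16):23/16,I:23/8):1/16,Q:1/16)
total length: 819/16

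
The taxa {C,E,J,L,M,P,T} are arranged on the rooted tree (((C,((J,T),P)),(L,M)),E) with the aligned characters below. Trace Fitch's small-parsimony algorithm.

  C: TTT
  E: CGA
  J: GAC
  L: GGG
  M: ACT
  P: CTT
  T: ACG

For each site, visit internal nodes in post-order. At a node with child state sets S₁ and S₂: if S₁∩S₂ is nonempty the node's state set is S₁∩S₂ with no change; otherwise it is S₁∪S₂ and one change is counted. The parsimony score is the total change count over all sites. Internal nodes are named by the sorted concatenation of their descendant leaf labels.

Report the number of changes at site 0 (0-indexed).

5

JT@0: {G} ∪ {A} = {A,G} (union, +1)
JPT@0: {A,G} ∪ {C} = {A,C,G} (union, +1)
CJPT@0: {T} ∪ {A,C,G} = {A,C,G,T} (union, +1)
LM@0: {G} ∪ {A} = {A,G} (union, +1)
CJLMPT@0: {A,C,G,T} ∩ {A,G} = {A,G} (intersection, +0)
CEJLMPT@0: {A,G} ∪ {C} = {A,C,G} (union, +1)
JT@1: {A} ∪ {C} = {A,C} (union, +1)
JPT@1: {A,C} ∪ {T} = {A,C,T} (union, +1)
CJPT@1: {T} ∩ {A,C,T} = {T} (intersection, +0)
LM@1: {G} ∪ {C} = {C,G} (union, +1)
CJLMPT@1: {T} ∪ {C,G} = {C,G,T} (union, +1)
CEJLMPT@1: {C,G,T} ∩ {G} = {G} (intersection, +0)
JT@2: {C} ∪ {G} = {C,G} (union, +1)
JPT@2: {C,G} ∪ {T} = {C,G,T} (union, +1)
CJPT@2: {T} ∩ {C,G,T} = {T} (intersection, +0)
LM@2: {G} ∪ {T} = {G,T} (union, +1)
CJLMPT@2: {T} ∩ {G,T} = {T} (intersection, +0)
CEJLMPT@2: {T} ∪ {A} = {A,T} (union, +1)
per-site changes: [5, 4, 4]; total = 13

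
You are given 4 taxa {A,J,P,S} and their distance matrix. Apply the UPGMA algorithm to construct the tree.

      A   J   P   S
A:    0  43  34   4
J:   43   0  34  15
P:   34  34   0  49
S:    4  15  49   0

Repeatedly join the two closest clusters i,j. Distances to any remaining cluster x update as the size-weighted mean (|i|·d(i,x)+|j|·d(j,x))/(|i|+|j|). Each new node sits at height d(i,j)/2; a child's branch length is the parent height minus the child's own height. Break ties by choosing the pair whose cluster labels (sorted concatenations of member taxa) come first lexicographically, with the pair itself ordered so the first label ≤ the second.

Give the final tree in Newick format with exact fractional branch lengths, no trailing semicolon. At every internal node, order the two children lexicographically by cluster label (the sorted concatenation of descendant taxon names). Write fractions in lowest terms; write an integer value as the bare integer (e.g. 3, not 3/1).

(((A:2,S:2):25/2,J:29/2):5,P:39/2)

step 1: merge (A,S) at d=4; branch lengths A→2, S→2; new cluster AS
  updated: d(AS,J)=29, d(AS,P)=83/2
step 2: merge (AS,J) at d=29; branch lengths AS→25/2, J→29/2; new cluster AJS
  updated: d(AJS,P)=39
step 3: merge (AJS,P) at d=39; branch lengths AJS→5, P→39/2; new cluster AJPS
final tree: (((A:2,S:2):25/2,J:29/2):5,P:39/2)
total length: 111/2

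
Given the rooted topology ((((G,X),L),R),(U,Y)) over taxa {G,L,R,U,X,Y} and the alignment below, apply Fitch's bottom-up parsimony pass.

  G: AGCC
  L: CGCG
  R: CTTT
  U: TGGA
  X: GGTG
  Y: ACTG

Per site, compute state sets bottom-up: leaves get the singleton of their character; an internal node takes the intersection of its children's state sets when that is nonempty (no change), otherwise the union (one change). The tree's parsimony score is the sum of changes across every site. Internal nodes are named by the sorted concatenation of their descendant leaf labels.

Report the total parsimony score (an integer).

[col 0] GX: children G:{A}, X:{G} ∪→ {A,G}; cost 1
[col 0] GLX: children GX:{A,G}, L:{C} ∪→ {A,C,G}; cost 1
[col 0] GLRX: children GLX:{A,C,G}, R:{C} ∩→ {C}; cost 0
[col 0] UY: children U:{T}, Y:{A} ∪→ {A,T}; cost 1
[col 0] GLRUXY: children GLRX:{C}, UY:{A,T} ∪→ {A,C,T}; cost 1
[col 1] GX: children G:{G}, X:{G} ∩→ {G}; cost 0
[col 1] GLX: children GX:{G}, L:{G} ∩→ {G}; cost 0
[col 1] GLRX: children GLX:{G}, R:{T} ∪→ {G,T}; cost 1
[col 1] UY: children U:{G}, Y:{C} ∪→ {C,G}; cost 1
[col 1] GLRUXY: children GLRX:{G,T}, UY:{C,G} ∩→ {G}; cost 0
[col 2] GX: children G:{C}, X:{T} ∪→ {C,T}; cost 1
[col 2] GLX: children GX:{C,T}, L:{C} ∩→ {C}; cost 0
[col 2] GLRX: children GLX:{C}, R:{T} ∪→ {C,T}; cost 1
[col 2] UY: children U:{G}, Y:{T} ∪→ {G,T}; cost 1
[col 2] GLRUXY: children GLRX:{C,T}, UY:{G,T} ∩→ {T}; cost 0
[col 3] GX: children G:{C}, X:{G} ∪→ {C,G}; cost 1
[col 3] GLX: children GX:{C,G}, L:{G} ∩→ {G}; cost 0
[col 3] GLRX: children GLX:{G}, R:{T} ∪→ {G,T}; cost 1
[col 3] UY: children U:{A}, Y:{G} ∪→ {A,G}; cost 1
[col 3] GLRUXY: children GLRX:{G,T}, UY:{A,G} ∩→ {G}; cost 0
per-site changes: [4, 2, 3, 3]; total = 12

12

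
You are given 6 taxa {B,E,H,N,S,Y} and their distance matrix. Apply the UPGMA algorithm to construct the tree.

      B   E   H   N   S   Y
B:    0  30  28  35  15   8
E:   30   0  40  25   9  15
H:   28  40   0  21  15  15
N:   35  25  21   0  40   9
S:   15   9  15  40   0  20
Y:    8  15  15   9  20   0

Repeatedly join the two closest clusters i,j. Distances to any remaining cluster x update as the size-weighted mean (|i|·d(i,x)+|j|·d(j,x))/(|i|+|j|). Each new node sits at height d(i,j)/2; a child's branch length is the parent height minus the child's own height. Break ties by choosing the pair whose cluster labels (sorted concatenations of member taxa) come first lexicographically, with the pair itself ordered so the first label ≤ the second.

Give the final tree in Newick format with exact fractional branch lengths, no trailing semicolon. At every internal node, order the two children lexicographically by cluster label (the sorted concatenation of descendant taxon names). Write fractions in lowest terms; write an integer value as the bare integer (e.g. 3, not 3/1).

(((B:4,Y:4):6,(E:9/2,S:9/2):11/2):47/16,(H:21/2,N:21/2):39/16)

iteration 1: select B,Y (d=8); attach at lengths (4, 4); label the merged cluster BY
  updated: d(BY,E)=45/2, d(BY,H)=43/2, d(BY,N)=22, d(BY,S)=35/2
iteration 2: select E,S (d=9); attach at lengths (9/2, 9/2); label the merged cluster ES
  updated: d(BY,ES)=20, d(ES,H)=55/2, d(ES,N)=65/2
iteration 3: select BY,ES (d=20); attach at lengths (6, 11/2); label the merged cluster BESY
  updated: d(BESY,H)=49/2, d(BESY,N)=109/4
iteration 4: select H,N (d=21); attach at lengths (21/2, 21/2); label the merged cluster HN
  updated: d(BESY,HN)=207/8
iteration 5: select BESY,HN (d=207/8); attach at lengths (47/16, 39/16); label the merged cluster BEHNSY
final tree: (((B:4,Y:4):6,(E:9/2,S:9/2):11/2):47/16,(H:21/2,N:21/2):39/16)
total length: 439/8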